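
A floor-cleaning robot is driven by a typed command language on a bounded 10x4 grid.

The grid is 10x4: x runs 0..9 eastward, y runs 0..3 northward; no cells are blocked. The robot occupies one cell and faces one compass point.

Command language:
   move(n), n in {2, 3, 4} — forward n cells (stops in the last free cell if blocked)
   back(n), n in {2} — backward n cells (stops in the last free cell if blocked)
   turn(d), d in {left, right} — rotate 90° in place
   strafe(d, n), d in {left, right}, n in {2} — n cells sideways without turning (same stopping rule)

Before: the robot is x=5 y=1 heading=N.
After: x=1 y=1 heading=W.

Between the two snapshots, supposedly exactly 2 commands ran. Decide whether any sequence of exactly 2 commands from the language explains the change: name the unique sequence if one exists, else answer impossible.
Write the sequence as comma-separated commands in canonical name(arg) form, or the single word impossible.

turn(left), move(4)

key: cell and facing (now W) both changed — the 2 commands mix motion and turning
start: x=5 y=1 heading=N
t=1 turn(left) ⇒ x=5 y=1 heading=W
t=2 move(4) ⇒ x=1 y=1 heading=W
no rival 2-sequence matches.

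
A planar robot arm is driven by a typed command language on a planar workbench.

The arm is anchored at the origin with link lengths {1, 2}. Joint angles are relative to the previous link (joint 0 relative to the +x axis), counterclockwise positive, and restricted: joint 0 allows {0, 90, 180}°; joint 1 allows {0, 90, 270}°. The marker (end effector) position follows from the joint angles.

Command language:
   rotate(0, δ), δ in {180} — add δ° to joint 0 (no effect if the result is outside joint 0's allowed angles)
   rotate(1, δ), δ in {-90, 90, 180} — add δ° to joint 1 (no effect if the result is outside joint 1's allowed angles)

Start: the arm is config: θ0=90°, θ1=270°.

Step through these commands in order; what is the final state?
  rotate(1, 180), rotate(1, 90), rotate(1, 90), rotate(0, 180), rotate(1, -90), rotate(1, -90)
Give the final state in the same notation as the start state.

config: θ0=90°, θ1=270°

start: config: θ0=90°, θ1=270°
t=1 rotate(1, 180) ⇒ config: θ0=90°, θ1=90°
t=2 rotate(1, 90) ⇒ config: θ0=90°, θ1=90°
t=3 rotate(1, 90) ⇒ config: θ0=90°, θ1=90°
t=4 rotate(0, 180) ⇒ config: θ0=90°, θ1=90°
t=5 rotate(1, -90) ⇒ config: θ0=90°, θ1=0°
t=6 rotate(1, -90) ⇒ config: θ0=90°, θ1=270°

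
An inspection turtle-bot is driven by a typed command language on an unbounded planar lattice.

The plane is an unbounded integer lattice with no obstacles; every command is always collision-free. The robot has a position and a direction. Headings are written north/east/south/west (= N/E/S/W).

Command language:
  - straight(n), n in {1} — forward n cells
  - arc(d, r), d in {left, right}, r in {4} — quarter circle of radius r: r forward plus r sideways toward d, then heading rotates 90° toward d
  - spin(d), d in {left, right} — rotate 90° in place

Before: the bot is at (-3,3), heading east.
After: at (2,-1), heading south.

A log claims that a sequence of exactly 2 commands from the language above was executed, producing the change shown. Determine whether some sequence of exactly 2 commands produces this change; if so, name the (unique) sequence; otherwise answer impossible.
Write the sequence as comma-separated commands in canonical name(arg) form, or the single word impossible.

key: cell and facing (now S) both changed — the 2 commands mix motion and turning
start: at (-3,3), heading east
[1] after straight(1): at (-2,3), heading east
[2] after arc(right, 4): at (2,-1), heading south
no other 2-command option fits: unique.

straight(1), arc(right, 4)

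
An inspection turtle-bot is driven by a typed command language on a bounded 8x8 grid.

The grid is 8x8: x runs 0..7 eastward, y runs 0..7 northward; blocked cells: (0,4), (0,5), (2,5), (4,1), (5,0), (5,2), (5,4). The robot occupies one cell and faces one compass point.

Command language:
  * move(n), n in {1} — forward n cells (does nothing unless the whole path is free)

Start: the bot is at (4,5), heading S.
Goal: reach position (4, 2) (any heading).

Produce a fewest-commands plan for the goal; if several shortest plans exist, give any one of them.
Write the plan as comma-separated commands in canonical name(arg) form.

initial: at (4,5), heading S
[1] after move(1): at (4,4), heading S
[2] after move(1): at (4,3), heading S
[3] after move(1): at (4,2), heading S
nothing shorter than 3 reaches the goal.

move(1), move(1), move(1)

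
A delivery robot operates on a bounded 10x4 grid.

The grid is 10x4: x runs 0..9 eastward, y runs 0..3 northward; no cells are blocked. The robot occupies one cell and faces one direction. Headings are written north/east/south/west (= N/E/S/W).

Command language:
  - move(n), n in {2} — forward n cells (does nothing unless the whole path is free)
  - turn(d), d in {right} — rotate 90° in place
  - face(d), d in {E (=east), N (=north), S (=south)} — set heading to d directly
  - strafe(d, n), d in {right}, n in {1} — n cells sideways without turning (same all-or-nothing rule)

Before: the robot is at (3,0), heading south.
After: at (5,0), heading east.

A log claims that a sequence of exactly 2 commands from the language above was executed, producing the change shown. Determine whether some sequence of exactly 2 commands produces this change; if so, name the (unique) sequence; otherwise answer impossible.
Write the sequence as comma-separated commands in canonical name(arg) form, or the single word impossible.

key: cell and facing (now E) both changed — the 2 commands mix motion and turning
from: at (3,0), heading south
step 1 (face(E)): at (3,0), heading east
step 2 (move(2)): at (5,0), heading east
no rival 2-sequence matches.

face(E), move(2)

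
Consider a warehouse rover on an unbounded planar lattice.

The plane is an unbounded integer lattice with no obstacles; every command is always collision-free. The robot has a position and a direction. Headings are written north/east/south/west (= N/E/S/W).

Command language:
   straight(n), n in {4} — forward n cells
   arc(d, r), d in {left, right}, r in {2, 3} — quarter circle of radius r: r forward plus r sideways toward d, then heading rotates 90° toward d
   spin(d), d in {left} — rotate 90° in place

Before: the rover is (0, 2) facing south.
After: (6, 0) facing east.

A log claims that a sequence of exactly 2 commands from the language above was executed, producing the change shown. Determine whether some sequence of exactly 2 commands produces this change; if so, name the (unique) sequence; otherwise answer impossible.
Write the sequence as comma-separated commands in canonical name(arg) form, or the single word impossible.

arc(left, 2), straight(4)

key: order matters: swapping arc(left, 2) and straight(4) lands elsewhere
t0: (0, 2) facing south
1. arc(left, 2) → (2, 0) facing east
2. straight(4) → (6, 0) facing east
no rival 2-sequence matches.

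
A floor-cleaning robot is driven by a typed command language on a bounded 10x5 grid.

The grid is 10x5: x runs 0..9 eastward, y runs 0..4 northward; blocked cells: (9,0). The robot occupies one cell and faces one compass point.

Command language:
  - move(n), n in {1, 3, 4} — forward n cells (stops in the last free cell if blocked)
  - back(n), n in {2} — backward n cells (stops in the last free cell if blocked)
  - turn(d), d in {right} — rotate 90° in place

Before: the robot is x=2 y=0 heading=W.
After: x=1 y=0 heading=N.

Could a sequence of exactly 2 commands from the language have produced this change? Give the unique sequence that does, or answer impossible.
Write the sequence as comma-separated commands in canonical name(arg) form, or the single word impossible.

key: running turn(right) before move(1) would end elsewhere — order is forced
begin: x=2 y=0 heading=W
[1] after move(1): x=1 y=0 heading=W
[2] after turn(right): x=1 y=0 heading=N
no rival 2-sequence matches.

move(1), turn(right)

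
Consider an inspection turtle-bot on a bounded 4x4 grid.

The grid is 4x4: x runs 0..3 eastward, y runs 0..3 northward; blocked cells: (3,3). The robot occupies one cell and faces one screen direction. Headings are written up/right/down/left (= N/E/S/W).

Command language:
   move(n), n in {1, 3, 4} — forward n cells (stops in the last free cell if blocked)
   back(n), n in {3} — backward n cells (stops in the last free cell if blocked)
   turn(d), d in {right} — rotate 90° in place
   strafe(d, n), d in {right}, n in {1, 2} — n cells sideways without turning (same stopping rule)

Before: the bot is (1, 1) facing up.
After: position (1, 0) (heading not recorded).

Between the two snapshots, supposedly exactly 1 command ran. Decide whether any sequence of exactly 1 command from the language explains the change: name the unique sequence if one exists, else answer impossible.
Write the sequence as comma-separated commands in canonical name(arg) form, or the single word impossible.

key: back(3) runs into the grid edge before its full distance
initial: (1, 1) facing up
[1] after back(3): (1, 0) facing up
uniquely the one of 7 1-step routes that fits.

back(3)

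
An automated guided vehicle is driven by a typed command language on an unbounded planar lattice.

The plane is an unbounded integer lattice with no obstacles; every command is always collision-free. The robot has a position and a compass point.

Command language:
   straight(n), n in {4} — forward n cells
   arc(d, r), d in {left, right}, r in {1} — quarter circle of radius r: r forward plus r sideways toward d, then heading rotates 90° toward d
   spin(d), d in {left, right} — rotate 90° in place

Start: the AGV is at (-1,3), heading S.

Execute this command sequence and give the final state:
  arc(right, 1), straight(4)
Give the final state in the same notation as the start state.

at (-6,2), heading W

begin: at (-1,3), heading S
1. arc(right, 1) → at (-2,2), heading W
2. straight(4) → at (-6,2), heading W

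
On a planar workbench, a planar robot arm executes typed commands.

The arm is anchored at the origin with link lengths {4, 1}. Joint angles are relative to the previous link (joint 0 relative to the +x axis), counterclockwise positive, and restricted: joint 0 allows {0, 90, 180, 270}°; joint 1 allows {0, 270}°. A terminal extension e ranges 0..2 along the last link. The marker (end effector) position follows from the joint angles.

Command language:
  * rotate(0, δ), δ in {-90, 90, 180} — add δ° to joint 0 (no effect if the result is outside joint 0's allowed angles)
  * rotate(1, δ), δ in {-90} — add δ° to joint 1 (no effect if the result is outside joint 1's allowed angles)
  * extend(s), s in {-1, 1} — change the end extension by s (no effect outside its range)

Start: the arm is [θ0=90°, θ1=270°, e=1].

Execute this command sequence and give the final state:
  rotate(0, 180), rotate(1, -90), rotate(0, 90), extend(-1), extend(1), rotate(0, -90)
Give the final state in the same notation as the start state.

[θ0=270°, θ1=270°, e=1]

t0: [θ0=90°, θ1=270°, e=1]
[1] after rotate(0, 180): [θ0=270°, θ1=270°, e=1]
[2] after rotate(1, -90): [θ0=270°, θ1=270°, e=1]
[3] after rotate(0, 90): [θ0=0°, θ1=270°, e=1]
[4] after extend(-1): [θ0=0°, θ1=270°, e=0]
[5] after extend(1): [θ0=0°, θ1=270°, e=1]
[6] after rotate(0, -90): [θ0=270°, θ1=270°, e=1]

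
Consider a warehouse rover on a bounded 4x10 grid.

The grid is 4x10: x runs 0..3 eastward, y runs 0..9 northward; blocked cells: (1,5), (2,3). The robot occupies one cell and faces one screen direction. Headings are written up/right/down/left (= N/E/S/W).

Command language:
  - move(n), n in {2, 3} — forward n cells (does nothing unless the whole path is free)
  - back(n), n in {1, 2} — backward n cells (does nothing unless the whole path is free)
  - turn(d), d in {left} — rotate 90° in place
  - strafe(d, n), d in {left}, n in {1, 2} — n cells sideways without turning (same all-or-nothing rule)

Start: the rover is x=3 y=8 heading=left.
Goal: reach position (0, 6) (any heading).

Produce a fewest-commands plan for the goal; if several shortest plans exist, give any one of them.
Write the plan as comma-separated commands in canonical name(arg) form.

from: x=3 y=8 heading=left
step 1 (strafe(left, 2)): x=3 y=6 heading=left
step 2 (move(3)): x=0 y=6 heading=left
minimal: 2 command(s), checked below 2.

strafe(left, 2), move(3)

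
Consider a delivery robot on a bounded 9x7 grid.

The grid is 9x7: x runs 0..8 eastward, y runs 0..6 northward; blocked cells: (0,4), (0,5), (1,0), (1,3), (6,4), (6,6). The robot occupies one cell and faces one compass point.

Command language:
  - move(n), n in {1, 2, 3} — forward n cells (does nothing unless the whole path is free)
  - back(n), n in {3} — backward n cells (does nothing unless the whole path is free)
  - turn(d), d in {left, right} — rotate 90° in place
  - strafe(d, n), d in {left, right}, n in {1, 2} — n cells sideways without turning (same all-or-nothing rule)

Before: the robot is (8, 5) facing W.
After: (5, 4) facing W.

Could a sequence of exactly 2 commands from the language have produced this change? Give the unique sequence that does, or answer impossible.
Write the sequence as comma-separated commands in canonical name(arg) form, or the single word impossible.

key: running strafe(left, 1) before move(3) would end elsewhere — order is forced
from: (8, 5) facing W
step 1 (move(3)): (5, 5) facing W
step 2 (strafe(left, 1)): (5, 4) facing W
all 100 alternatives checked — unique.

move(3), strafe(left, 1)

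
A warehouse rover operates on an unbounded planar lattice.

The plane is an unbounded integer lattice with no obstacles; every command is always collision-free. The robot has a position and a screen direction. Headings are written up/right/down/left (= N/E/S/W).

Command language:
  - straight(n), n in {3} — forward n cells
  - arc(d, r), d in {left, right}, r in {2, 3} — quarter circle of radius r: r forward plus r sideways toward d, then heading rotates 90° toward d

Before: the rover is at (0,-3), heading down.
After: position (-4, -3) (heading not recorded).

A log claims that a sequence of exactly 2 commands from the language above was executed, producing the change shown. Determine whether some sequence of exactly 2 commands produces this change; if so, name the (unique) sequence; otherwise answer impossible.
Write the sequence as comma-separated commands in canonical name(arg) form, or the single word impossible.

arc(right, 2), arc(right, 2)

from: at (0,-3), heading down
t=1 arc(right, 2) ⇒ at (-2,-5), heading left
t=2 arc(right, 2) ⇒ at (-4,-3), heading up
uniquely the one of 25 2-step routes that fits.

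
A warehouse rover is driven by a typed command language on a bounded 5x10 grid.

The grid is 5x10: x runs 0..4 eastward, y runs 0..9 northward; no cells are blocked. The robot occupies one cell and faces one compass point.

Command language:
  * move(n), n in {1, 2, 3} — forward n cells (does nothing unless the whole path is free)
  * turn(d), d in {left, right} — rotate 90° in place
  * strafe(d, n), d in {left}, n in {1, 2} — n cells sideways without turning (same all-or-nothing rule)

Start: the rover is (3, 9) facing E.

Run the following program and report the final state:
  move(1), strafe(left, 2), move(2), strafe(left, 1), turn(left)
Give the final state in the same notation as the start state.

(4, 9) facing N

start: (3, 9) facing E
1. move(1) → (4, 9) facing E
2. strafe(left, 2) → (4, 9) facing E
3. move(2) → (4, 9) facing E
4. strafe(left, 1) → (4, 9) facing E
5. turn(left) → (4, 9) facing N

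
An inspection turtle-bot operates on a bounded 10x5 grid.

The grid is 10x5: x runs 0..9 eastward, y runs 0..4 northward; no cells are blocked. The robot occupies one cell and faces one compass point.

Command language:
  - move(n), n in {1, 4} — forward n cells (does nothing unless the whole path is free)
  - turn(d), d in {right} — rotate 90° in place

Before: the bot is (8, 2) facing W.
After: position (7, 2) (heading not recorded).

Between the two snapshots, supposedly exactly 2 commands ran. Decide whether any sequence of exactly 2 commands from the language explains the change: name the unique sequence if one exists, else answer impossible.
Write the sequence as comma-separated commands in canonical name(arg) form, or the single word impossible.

move(1), turn(right)

key: order matters: swapping move(1) and turn(right) lands elsewhere
from: (8, 2) facing W
t=1 move(1) ⇒ (7, 2) facing W
t=2 turn(right) ⇒ (7, 2) facing N
uniquely the one of 9 2-step routes that fits.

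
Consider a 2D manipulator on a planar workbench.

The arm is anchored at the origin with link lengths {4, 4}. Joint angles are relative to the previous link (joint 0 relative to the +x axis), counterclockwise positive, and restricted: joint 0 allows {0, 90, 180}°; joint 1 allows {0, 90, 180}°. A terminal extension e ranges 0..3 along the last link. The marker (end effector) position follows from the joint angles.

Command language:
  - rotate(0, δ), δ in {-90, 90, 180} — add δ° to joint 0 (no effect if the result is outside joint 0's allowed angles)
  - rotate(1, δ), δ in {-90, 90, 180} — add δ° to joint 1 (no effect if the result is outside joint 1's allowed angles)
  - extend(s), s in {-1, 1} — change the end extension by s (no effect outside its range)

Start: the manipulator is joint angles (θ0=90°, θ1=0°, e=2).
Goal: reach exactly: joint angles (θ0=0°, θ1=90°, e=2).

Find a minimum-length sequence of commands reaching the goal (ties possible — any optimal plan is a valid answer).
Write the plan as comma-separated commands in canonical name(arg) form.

rotate(1, 90), rotate(0, -90)

t0: joint angles (θ0=90°, θ1=0°, e=2)
1. rotate(1, 90) → joint angles (θ0=90°, θ1=90°, e=2)
2. rotate(0, -90) → joint angles (θ0=0°, θ1=90°, e=2)
no 1-step plan works, so 2 is optimal.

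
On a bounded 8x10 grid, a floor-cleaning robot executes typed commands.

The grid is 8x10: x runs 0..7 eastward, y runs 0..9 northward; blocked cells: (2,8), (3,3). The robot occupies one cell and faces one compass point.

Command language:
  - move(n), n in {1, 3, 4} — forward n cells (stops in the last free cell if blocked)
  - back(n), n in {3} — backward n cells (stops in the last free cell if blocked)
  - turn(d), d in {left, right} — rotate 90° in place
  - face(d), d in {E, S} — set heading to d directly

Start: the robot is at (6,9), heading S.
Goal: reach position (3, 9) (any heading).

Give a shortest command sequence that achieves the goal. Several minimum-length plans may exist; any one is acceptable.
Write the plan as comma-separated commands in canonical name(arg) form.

turn(right), move(3)

initial: at (6,9), heading S
t=1 turn(right) ⇒ at (6,9), heading W
t=2 move(3) ⇒ at (3,9), heading W
minimal: 2 command(s), checked below 2.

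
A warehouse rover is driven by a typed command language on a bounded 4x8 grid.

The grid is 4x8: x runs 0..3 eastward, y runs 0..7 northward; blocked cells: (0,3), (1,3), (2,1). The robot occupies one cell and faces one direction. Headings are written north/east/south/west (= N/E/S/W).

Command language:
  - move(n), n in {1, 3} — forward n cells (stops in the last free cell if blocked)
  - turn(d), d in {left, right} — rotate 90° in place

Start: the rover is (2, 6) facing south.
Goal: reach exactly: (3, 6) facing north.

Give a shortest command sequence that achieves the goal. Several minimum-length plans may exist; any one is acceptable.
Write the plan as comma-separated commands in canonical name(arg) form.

turn(left), move(3), turn(left)

begin: (2, 6) facing south
t=1 turn(left) ⇒ (2, 6) facing east
t=2 move(3) ⇒ (3, 6) facing east
t=3 turn(left) ⇒ (3, 6) facing north
nothing shorter than 3 reaches the goal.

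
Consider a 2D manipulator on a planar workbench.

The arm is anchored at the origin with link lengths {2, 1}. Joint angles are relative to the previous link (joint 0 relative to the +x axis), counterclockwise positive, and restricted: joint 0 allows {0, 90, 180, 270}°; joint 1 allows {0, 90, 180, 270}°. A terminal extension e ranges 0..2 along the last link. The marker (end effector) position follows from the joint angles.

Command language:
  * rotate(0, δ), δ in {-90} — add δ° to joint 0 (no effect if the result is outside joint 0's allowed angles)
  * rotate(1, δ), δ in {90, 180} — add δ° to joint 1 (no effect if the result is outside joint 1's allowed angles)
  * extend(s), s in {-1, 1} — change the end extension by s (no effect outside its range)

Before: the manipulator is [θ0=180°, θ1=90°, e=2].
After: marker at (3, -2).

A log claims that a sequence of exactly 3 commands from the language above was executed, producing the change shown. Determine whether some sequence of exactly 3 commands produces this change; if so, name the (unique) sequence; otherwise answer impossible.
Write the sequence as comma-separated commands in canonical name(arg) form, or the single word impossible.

start: [θ0=180°, θ1=90°, e=2]
1. rotate(0, -90) → [θ0=90°, θ1=90°, e=2]
2. rotate(0, -90) → [θ0=0°, θ1=90°, e=2]
3. rotate(0, -90) → [θ0=270°, θ1=90°, e=2]
no other 3-command option fits: unique.

rotate(0, -90), rotate(0, -90), rotate(0, -90)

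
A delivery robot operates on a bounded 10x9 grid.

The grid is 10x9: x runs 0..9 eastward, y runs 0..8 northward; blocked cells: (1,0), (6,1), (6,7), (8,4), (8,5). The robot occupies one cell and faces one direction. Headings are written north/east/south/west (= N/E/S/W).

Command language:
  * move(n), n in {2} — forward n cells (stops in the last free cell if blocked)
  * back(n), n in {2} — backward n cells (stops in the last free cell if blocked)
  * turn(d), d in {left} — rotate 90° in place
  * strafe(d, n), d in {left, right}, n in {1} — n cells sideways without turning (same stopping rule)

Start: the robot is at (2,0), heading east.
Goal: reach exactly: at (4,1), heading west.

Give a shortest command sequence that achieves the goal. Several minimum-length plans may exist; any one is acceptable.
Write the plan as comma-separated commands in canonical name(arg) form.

initial: at (2,0), heading east
1. turn(left) → at (2,0), heading north
2. turn(left) → at (2,0), heading west
3. strafe(right, 1) → at (2,1), heading west
4. back(2) → at (4,1), heading west
shorter routes all fall short; 4 is best.

turn(left), turn(left), strafe(right, 1), back(2)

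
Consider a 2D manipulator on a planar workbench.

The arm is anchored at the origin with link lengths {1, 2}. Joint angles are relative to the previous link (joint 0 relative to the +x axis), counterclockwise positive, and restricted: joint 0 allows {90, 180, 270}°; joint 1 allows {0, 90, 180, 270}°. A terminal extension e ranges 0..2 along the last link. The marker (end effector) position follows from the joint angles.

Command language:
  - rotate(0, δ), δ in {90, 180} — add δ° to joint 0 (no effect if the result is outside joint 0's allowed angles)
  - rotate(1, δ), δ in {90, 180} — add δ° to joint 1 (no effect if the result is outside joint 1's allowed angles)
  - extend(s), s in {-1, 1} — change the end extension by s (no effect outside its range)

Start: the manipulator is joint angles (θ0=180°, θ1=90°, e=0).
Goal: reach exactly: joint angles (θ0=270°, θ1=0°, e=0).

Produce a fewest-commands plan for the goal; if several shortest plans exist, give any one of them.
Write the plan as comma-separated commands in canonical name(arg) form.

t0: joint angles (θ0=180°, θ1=90°, e=0)
step 1 (rotate(1, 180)): joint angles (θ0=180°, θ1=270°, e=0)
step 2 (rotate(1, 90)): joint angles (θ0=180°, θ1=0°, e=0)
step 3 (rotate(0, 90)): joint angles (θ0=270°, θ1=0°, e=0)
shorter routes all fall short; 3 is best.

rotate(1, 180), rotate(1, 90), rotate(0, 90)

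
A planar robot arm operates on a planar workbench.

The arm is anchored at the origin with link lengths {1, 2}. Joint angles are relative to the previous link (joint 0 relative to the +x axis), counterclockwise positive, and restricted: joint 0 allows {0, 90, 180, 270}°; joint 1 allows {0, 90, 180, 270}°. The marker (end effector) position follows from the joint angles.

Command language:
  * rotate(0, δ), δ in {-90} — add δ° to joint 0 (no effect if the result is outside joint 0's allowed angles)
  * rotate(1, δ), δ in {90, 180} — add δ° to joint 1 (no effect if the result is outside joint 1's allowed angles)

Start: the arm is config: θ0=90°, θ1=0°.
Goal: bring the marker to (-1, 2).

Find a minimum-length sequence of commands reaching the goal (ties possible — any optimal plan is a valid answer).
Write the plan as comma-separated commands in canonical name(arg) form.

from: config: θ0=90°, θ1=0°
1. rotate(1, 180) → config: θ0=90°, θ1=180°
2. rotate(1, 90) → config: θ0=90°, θ1=270°
3. rotate(0, -90) → config: θ0=0°, θ1=270°
4. rotate(0, -90) → config: θ0=270°, θ1=270°
5. rotate(0, -90) → config: θ0=180°, θ1=270°
nothing shorter than 5 reaches the goal.

rotate(1, 180), rotate(1, 90), rotate(0, -90), rotate(0, -90), rotate(0, -90)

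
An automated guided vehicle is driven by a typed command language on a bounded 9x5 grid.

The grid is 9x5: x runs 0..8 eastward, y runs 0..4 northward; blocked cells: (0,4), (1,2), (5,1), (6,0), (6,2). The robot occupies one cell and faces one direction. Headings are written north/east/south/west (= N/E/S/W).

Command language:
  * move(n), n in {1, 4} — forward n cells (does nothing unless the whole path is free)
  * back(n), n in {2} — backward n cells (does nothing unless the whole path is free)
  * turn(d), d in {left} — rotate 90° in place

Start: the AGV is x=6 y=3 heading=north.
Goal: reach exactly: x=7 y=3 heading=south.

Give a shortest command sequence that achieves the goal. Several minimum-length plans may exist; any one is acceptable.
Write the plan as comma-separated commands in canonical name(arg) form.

start: x=6 y=3 heading=north
1. turn(left) → x=6 y=3 heading=west
2. back(2) → x=8 y=3 heading=west
3. move(1) → x=7 y=3 heading=west
4. turn(left) → x=7 y=3 heading=south
nothing shorter than 4 reaches the goal.

turn(left), back(2), move(1), turn(left)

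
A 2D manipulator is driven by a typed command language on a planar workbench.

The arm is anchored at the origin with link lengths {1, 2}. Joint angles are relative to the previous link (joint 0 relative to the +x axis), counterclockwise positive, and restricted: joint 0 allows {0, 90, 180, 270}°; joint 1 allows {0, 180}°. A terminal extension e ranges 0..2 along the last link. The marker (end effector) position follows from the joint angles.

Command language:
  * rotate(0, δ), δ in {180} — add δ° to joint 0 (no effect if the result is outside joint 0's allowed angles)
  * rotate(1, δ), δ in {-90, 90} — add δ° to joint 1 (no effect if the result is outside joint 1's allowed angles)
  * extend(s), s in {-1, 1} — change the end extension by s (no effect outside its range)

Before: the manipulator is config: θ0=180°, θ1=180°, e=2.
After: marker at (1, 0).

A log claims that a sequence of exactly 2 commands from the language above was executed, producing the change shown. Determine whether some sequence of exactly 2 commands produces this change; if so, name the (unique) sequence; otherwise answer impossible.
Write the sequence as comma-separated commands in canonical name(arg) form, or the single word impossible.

extend(-1), extend(-1)

start: config: θ0=180°, θ1=180°, e=2
t=1 extend(-1) ⇒ config: θ0=180°, θ1=180°, e=1
t=2 extend(-1) ⇒ config: θ0=180°, θ1=180°, e=0
no rival 2-sequence matches.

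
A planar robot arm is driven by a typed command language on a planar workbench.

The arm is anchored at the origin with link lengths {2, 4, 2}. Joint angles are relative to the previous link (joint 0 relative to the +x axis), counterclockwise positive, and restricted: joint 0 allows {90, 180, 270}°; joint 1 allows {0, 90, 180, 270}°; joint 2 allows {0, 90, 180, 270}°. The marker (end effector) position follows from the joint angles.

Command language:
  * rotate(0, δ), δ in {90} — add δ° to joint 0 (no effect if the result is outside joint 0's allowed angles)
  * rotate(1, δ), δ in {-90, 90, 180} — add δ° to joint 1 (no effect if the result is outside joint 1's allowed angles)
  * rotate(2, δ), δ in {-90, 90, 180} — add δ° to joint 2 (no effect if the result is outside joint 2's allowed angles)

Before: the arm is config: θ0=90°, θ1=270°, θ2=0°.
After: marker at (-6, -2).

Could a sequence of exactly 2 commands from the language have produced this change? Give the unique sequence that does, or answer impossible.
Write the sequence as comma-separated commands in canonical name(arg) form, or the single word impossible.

rotate(0, 90), rotate(0, 90)

initial: config: θ0=90°, θ1=270°, θ2=0°
1. rotate(0, 90) → config: θ0=180°, θ1=270°, θ2=0°
2. rotate(0, 90) → config: θ0=270°, θ1=270°, θ2=0°
no other 2-command option fits: unique.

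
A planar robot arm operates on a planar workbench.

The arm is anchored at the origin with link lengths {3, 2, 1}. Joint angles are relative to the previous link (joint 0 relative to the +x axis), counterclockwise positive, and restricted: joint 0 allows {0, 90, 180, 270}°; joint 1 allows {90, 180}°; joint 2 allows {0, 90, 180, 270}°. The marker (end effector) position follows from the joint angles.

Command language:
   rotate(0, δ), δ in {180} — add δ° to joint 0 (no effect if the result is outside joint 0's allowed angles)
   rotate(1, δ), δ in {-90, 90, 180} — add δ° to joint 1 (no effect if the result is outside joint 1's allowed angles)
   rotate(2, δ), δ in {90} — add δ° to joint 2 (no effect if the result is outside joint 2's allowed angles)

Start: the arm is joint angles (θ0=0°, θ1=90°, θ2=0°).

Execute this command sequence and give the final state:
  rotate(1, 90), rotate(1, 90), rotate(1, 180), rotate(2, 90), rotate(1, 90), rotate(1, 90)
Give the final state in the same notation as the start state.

t0: joint angles (θ0=0°, θ1=90°, θ2=0°)
t=1 rotate(1, 90) ⇒ joint angles (θ0=0°, θ1=180°, θ2=0°)
t=2 rotate(1, 90) ⇒ joint angles (θ0=0°, θ1=180°, θ2=0°)
t=3 rotate(1, 180) ⇒ joint angles (θ0=0°, θ1=180°, θ2=0°)
t=4 rotate(2, 90) ⇒ joint angles (θ0=0°, θ1=180°, θ2=90°)
t=5 rotate(1, 90) ⇒ joint angles (θ0=0°, θ1=180°, θ2=90°)
t=6 rotate(1, 90) ⇒ joint angles (θ0=0°, θ1=180°, θ2=90°)

joint angles (θ0=0°, θ1=180°, θ2=90°)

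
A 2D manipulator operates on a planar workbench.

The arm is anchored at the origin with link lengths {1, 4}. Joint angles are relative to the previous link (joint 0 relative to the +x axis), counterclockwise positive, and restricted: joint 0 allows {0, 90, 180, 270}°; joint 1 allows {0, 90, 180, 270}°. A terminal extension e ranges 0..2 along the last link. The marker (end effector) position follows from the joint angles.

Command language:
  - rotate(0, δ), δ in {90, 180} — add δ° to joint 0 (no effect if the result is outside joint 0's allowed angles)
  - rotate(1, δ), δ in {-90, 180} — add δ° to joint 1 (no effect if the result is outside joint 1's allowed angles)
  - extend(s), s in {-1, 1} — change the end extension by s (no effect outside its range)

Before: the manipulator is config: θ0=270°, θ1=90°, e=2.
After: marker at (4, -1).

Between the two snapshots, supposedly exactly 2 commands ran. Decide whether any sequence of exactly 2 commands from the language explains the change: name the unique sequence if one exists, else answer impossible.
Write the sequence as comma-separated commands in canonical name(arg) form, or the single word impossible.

extend(-1), extend(-1)

initial: config: θ0=270°, θ1=90°, e=2
t=1 extend(-1) ⇒ config: θ0=270°, θ1=90°, e=1
t=2 extend(-1) ⇒ config: θ0=270°, θ1=90°, e=0
no other 2-command option fits: unique.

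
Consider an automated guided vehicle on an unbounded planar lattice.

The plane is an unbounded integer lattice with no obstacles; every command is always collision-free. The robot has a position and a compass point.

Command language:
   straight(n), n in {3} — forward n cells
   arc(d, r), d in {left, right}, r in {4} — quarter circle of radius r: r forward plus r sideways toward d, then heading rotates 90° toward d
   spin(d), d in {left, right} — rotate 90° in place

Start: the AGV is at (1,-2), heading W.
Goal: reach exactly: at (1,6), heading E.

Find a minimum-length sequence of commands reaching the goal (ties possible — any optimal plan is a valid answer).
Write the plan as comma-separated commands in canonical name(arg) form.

from: at (1,-2), heading W
step 1 (arc(right, 4)): at (-3,2), heading N
step 2 (arc(right, 4)): at (1,6), heading E
minimal: 2 command(s), checked below 2.

arc(right, 4), arc(right, 4)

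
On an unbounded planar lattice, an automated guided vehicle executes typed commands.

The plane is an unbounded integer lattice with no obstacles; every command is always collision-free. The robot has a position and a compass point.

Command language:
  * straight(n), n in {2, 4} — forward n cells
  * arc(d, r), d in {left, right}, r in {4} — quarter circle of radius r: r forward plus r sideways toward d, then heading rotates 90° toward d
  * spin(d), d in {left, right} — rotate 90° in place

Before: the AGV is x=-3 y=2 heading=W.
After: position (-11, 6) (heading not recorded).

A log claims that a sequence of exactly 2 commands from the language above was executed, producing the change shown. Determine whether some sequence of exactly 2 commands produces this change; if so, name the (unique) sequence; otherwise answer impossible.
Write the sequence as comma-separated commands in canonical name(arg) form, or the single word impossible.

key: running arc(right, 4) before straight(4) would end elsewhere — order is forced
from: x=-3 y=2 heading=W
step 1 (straight(4)): x=-7 y=2 heading=W
step 2 (arc(right, 4)): x=-11 y=6 heading=N
no other 2-command option fits: unique.

straight(4), arc(right, 4)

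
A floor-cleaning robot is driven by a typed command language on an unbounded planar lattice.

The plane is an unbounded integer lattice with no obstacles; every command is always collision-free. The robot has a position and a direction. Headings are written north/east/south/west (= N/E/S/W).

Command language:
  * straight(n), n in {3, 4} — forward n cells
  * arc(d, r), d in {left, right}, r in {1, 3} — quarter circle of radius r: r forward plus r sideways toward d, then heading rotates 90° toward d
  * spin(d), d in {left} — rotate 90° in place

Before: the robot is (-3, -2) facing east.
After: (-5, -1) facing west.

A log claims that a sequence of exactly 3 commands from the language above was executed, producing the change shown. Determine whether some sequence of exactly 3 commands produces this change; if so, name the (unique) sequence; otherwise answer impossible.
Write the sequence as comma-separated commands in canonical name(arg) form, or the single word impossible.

key: cell and facing (now W) both changed — the 3 commands mix motion and turning
initial: (-3, -2) facing east
1. arc(left, 1) → (-2, -1) facing north
2. spin(left) → (-2, -1) facing west
3. straight(3) → (-5, -1) facing west
uniquely the one of 343 3-step routes that fits.

arc(left, 1), spin(left), straight(3)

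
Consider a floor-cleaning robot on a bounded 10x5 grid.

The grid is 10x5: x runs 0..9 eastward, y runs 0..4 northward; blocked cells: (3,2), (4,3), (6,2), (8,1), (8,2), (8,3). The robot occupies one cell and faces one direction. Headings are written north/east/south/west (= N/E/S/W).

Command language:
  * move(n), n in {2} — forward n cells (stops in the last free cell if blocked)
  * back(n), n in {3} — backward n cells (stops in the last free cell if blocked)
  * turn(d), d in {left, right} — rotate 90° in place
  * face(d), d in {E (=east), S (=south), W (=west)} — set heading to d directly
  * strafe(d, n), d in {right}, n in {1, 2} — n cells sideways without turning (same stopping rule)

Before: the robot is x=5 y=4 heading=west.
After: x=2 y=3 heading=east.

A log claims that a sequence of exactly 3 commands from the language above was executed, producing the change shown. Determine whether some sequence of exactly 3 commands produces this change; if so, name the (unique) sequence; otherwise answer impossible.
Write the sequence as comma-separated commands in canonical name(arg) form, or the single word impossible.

face(E), back(3), strafe(right, 1)

key: position moved to (2,3) AND the heading swung to E — translation plus rotation needed
initial: x=5 y=4 heading=west
t=1 face(E) ⇒ x=5 y=4 heading=east
t=2 back(3) ⇒ x=2 y=4 heading=east
t=3 strafe(right, 1) ⇒ x=2 y=3 heading=east
no rival 3-sequence matches.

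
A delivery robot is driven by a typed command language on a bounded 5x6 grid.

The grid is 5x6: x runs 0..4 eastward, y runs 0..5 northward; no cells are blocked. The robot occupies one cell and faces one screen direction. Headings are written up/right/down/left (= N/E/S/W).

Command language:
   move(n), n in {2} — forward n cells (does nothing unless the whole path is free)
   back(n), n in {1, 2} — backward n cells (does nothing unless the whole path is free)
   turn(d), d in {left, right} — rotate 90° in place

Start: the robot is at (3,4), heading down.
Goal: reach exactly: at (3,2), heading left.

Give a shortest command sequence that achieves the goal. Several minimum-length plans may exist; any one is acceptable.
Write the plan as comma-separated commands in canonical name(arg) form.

begin: at (3,4), heading down
1. move(2) → at (3,2), heading down
2. turn(right) → at (3,2), heading left
nothing shorter than 2 reaches the goal.

move(2), turn(right)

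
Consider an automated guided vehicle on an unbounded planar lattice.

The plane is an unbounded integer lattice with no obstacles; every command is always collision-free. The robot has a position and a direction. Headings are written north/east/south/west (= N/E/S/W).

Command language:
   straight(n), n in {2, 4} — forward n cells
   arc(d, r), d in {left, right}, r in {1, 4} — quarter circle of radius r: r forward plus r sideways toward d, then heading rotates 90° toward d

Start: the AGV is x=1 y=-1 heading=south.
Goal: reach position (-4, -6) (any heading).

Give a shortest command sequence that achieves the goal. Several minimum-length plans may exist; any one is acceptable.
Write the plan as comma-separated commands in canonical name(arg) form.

start: x=1 y=-1 heading=south
1. arc(right, 1) → x=0 y=-2 heading=west
2. arc(left, 4) → x=-4 y=-6 heading=south
minimal: 2 command(s), checked below 2.

arc(right, 1), arc(left, 4)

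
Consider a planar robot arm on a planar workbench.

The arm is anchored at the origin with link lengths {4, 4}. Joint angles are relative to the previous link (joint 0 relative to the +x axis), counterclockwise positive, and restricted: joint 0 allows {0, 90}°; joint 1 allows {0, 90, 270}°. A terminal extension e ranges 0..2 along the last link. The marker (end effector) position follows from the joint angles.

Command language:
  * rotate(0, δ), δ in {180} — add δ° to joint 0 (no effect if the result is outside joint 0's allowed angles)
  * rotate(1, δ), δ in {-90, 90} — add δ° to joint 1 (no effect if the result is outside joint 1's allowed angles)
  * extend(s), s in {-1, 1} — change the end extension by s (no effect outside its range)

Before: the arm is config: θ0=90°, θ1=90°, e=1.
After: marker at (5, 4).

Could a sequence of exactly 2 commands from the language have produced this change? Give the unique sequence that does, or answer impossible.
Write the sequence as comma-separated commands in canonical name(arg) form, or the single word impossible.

from: config: θ0=90°, θ1=90°, e=1
t=1 rotate(1, -90) ⇒ config: θ0=90°, θ1=0°, e=1
t=2 rotate(1, -90) ⇒ config: θ0=90°, θ1=270°, e=1
no other 2-command option fits: unique.

rotate(1, -90), rotate(1, -90)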